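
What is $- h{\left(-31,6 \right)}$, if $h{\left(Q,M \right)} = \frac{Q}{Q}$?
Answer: $-1$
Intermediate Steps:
$h{\left(Q,M \right)} = 1$
$- h{\left(-31,6 \right)} = \left(-1\right) 1 = -1$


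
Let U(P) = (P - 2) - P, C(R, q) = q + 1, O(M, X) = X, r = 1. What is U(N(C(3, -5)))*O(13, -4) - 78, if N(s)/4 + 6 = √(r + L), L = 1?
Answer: -70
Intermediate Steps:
C(R, q) = 1 + q
N(s) = -24 + 4*√2 (N(s) = -24 + 4*√(1 + 1) = -24 + 4*√2)
U(P) = -2 (U(P) = (-2 + P) - P = -2)
U(N(C(3, -5)))*O(13, -4) - 78 = -2*(-4) - 78 = 8 - 78 = -70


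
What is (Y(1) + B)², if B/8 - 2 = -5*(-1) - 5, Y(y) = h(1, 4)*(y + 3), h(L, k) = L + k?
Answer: 1296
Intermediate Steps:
Y(y) = 15 + 5*y (Y(y) = (1 + 4)*(y + 3) = 5*(3 + y) = 15 + 5*y)
B = 16 (B = 16 + 8*(-5*(-1) - 5) = 16 + 8*(5 - 5) = 16 + 8*0 = 16 + 0 = 16)
(Y(1) + B)² = ((15 + 5*1) + 16)² = ((15 + 5) + 16)² = (20 + 16)² = 36² = 1296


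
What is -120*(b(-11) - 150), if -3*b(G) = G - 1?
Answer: 17520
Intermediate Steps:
b(G) = ⅓ - G/3 (b(G) = -(G - 1)/3 = -(-1 + G)/3 = ⅓ - G/3)
-120*(b(-11) - 150) = -120*((⅓ - ⅓*(-11)) - 150) = -120*((⅓ + 11/3) - 150) = -120*(4 - 150) = -120*(-146) = 17520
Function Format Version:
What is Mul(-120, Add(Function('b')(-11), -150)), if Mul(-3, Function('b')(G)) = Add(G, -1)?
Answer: 17520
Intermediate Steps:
Function('b')(G) = Add(Rational(1, 3), Mul(Rational(-1, 3), G)) (Function('b')(G) = Mul(Rational(-1, 3), Add(G, -1)) = Mul(Rational(-1, 3), Add(-1, G)) = Add(Rational(1, 3), Mul(Rational(-1, 3), G)))
Mul(-120, Add(Function('b')(-11), -150)) = Mul(-120, Add(Add(Rational(1, 3), Mul(Rational(-1, 3), -11)), -150)) = Mul(-120, Add(Add(Rational(1, 3), Rational(11, 3)), -150)) = Mul(-120, Add(4, -150)) = Mul(-120, -146) = 17520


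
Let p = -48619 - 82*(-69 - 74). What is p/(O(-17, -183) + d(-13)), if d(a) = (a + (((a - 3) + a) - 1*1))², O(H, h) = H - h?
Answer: -36893/2015 ≈ -18.309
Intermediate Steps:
d(a) = (-4 + 3*a)² (d(a) = (a + (((-3 + a) + a) - 1))² = (a + ((-3 + 2*a) - 1))² = (a + (-4 + 2*a))² = (-4 + 3*a)²)
p = -36893 (p = -48619 - 82*(-143) = -48619 + 11726 = -36893)
p/(O(-17, -183) + d(-13)) = -36893/((-17 - 1*(-183)) + (-4 + 3*(-13))²) = -36893/((-17 + 183) + (-4 - 39)²) = -36893/(166 + (-43)²) = -36893/(166 + 1849) = -36893/2015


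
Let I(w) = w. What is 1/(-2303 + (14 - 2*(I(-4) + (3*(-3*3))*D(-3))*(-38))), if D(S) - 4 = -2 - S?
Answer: -1/12853 ≈ -7.7803e-5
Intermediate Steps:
D(S) = 2 - S (D(S) = 4 + (-2 - S) = 2 - S)
1/(-2303 + (14 - 2*(I(-4) + (3*(-3*3))*D(-3))*(-38))) = 1/(-2303 + (14 - 2*(-4 + (3*(-3*3))*(2 - 1*(-3)))*(-38))) = 1/(-2303 + (14 - 2*(-4 + (3*(-9))*(2 + 3))*(-38))) = 1/(-2303 + (14 - 2*(-4 - 27*5)*(-38))) = 1/(-2303 + (14 - 2*(-4 - 135)*(-38))) = 1/(-2303 + (14 - 2*(-139)*(-38))) = 1/(-2303 + (14 + 278*(-38))) = 1/(-2303 + (14 - 10564)) = 1/(-2303 - 10550) = 1/(-12853) = -1/12853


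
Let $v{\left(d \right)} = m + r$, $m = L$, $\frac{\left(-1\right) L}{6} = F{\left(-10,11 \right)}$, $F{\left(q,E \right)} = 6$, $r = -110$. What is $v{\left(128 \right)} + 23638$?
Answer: $23492$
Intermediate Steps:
$L = -36$ ($L = \left(-6\right) 6 = -36$)
$m = -36$
$v{\left(d \right)} = -146$ ($v{\left(d \right)} = -36 - 110 = -146$)
$v{\left(128 \right)} + 23638 = -146 + 23638 = 23492$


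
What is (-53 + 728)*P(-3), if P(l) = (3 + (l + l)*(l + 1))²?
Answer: 151875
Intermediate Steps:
P(l) = (3 + 2*l*(1 + l))² (P(l) = (3 + (2*l)*(1 + l))² = (3 + 2*l*(1 + l))²)
(-53 + 728)*P(-3) = (-53 + 728)*(3 + 2*(-3) + 2*(-3)²)² = 675*(3 - 6 + 2*9)² = 675*(3 - 6 + 18)² = 675*15² = 675*225 = 151875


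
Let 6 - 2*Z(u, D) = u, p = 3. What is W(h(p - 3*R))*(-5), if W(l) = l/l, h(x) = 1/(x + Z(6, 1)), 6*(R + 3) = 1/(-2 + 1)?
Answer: -5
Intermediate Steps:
Z(u, D) = 3 - u/2
R = -19/6 (R = -3 + 1/(6*(-2 + 1)) = -3 + (1/6)/(-1) = -3 + (1/6)*(-1) = -3 - 1/6 = -19/6 ≈ -3.1667)
h(x) = 1/x (h(x) = 1/(x + (3 - 1/2*6)) = 1/(x + (3 - 3)) = 1/(x + 0) = 1/x)
W(l) = 1
W(h(p - 3*R))*(-5) = 1*(-5) = -5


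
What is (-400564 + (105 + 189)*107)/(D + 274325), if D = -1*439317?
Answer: 184553/82496 ≈ 2.2371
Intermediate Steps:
D = -439317
(-400564 + (105 + 189)*107)/(D + 274325) = (-400564 + (105 + 189)*107)/(-439317 + 274325) = (-400564 + 294*107)/(-164992) = (-400564 + 31458)*(-1/164992) = -369106*(-1/164992) = 184553/82496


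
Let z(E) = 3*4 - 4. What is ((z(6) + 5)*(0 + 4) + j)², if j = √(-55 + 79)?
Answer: 2728 + 208*√6 ≈ 3237.5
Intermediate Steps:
z(E) = 8 (z(E) = 12 - 4 = 8)
j = 2*√6 (j = √24 = 2*√6 ≈ 4.8990)
((z(6) + 5)*(0 + 4) + j)² = ((8 + 5)*(0 + 4) + 2*√6)² = (13*4 + 2*√6)² = (52 + 2*√6)²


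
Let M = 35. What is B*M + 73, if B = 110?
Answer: 3923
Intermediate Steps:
B*M + 73 = 110*35 + 73 = 3850 + 73 = 3923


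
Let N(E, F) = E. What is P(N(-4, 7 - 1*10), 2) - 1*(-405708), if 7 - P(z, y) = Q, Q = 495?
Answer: 405220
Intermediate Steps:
P(z, y) = -488 (P(z, y) = 7 - 1*495 = 7 - 495 = -488)
P(N(-4, 7 - 1*10), 2) - 1*(-405708) = -488 - 1*(-405708) = -488 + 405708 = 405220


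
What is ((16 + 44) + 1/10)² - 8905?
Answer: -529299/100 ≈ -5293.0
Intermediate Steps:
((16 + 44) + 1/10)² - 8905 = (60 + ⅒)² - 8905 = (601/10)² - 8905 = 361201/100 - 8905 = -529299/100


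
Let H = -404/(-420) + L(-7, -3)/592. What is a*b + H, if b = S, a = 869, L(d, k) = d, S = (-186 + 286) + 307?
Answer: 21984994337/62160 ≈ 3.5368e+5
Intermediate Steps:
S = 407 (S = 100 + 307 = 407)
b = 407
H = 59057/62160 (H = -404/(-420) - 7/592 = -404*(-1/420) - 7*1/592 = 101/105 - 7/592 = 59057/62160 ≈ 0.95008)
a*b + H = 869*407 + 59057/62160 = 353683 + 59057/62160 = 21984994337/62160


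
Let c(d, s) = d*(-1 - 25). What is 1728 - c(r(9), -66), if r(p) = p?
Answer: 1962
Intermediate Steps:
c(d, s) = -26*d (c(d, s) = d*(-26) = -26*d)
1728 - c(r(9), -66) = 1728 - (-26)*9 = 1728 - 1*(-234) = 1728 + 234 = 1962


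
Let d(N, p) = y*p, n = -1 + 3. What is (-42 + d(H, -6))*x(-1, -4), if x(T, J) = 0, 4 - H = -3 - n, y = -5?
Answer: 0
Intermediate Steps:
n = 2
H = 9 (H = 4 - (-3 - 1*2) = 4 - (-3 - 2) = 4 - 1*(-5) = 4 + 5 = 9)
d(N, p) = -5*p
(-42 + d(H, -6))*x(-1, -4) = (-42 - 5*(-6))*0 = (-42 + 30)*0 = -12*0 = 0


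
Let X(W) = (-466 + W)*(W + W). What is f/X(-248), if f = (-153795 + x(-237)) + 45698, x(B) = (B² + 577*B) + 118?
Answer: -8979/16864 ≈ -0.53244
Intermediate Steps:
x(B) = 118 + B² + 577*B
X(W) = 2*W*(-466 + W) (X(W) = (-466 + W)*(2*W) = 2*W*(-466 + W))
f = -188559 (f = (-153795 + (118 + (-237)² + 577*(-237))) + 45698 = (-153795 + (118 + 56169 - 136749)) + 45698 = (-153795 - 80462) + 45698 = -234257 + 45698 = -188559)
f/X(-248) = -188559*(-1/(496*(-466 - 248))) = -188559/(2*(-248)*(-714)) = -188559/354144 = -188559*1/354144 = -8979/16864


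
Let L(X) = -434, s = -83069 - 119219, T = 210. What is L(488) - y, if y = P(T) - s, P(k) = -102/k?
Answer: -7095253/35 ≈ -2.0272e+5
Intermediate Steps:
s = -202288
y = 7080063/35 (y = -102/210 - 1*(-202288) = -102*1/210 + 202288 = -17/35 + 202288 = 7080063/35 ≈ 2.0229e+5)
L(488) - y = -434 - 1*7080063/35 = -434 - 7080063/35 = -7095253/35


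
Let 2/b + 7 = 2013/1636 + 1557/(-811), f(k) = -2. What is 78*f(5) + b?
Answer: -1594209428/10202281 ≈ -156.26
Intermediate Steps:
b = -2653592/10202281 (b = 2/(-7 + (2013/1636 + 1557/(-811))) = 2/(-7 + (2013*(1/1636) + 1557*(-1/811))) = 2/(-7 + (2013/1636 - 1557/811)) = 2/(-7 - 914709/1326796) = 2/(-10202281/1326796) = 2*(-1326796/10202281) = -2653592/10202281 ≈ -0.26010)
78*f(5) + b = 78*(-2) - 2653592/10202281 = -156 - 2653592/10202281 = -1594209428/10202281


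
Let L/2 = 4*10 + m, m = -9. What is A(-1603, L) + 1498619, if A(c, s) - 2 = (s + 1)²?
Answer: 1502590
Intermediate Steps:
L = 62 (L = 2*(4*10 - 9) = 2*(40 - 9) = 2*31 = 62)
A(c, s) = 2 + (1 + s)² (A(c, s) = 2 + (s + 1)² = 2 + (1 + s)²)
A(-1603, L) + 1498619 = (2 + (1 + 62)²) + 1498619 = (2 + 63²) + 1498619 = (2 + 3969) + 1498619 = 3971 + 1498619 = 1502590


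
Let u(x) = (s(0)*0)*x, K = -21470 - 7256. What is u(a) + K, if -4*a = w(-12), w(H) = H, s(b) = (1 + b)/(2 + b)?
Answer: -28726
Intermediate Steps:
s(b) = (1 + b)/(2 + b)
K = -28726
a = 3 (a = -¼*(-12) = 3)
u(x) = 0 (u(x) = (((1 + 0)/(2 + 0))*0)*x = ((1/2)*0)*x = (((½)*1)*0)*x = ((½)*0)*x = 0*x = 0)
u(a) + K = 0 - 28726 = -28726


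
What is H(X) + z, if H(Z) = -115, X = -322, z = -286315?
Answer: -286430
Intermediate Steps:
H(X) + z = -115 - 286315 = -286430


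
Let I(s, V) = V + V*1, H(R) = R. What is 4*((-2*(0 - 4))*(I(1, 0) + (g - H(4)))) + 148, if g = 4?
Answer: 148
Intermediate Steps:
I(s, V) = 2*V (I(s, V) = V + V = 2*V)
4*((-2*(0 - 4))*(I(1, 0) + (g - H(4)))) + 148 = 4*((-2*(0 - 4))*(2*0 + (4 - 1*4))) + 148 = 4*((-2*(-4))*(0 + (4 - 4))) + 148 = 4*(8*(0 + 0)) + 148 = 4*(8*0) + 148 = 4*0 + 148 = 0 + 148 = 148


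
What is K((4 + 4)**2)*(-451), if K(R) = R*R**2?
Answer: -118226944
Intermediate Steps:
K(R) = R**3
K((4 + 4)**2)*(-451) = ((4 + 4)**2)**3*(-451) = (8**2)**3*(-451) = 64**3*(-451) = 262144*(-451) = -118226944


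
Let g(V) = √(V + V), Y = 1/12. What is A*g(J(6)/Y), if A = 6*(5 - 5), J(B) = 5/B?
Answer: 0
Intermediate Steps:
Y = 1/12 ≈ 0.083333
g(V) = √2*√V (g(V) = √(2*V) = √2*√V)
A = 0 (A = 6*0 = 0)
A*g(J(6)/Y) = 0*(√2*√((5/6)/(1/12))) = 0*(√2*√((5*(⅙))*12)) = 0*(√2*√((⅚)*12)) = 0*(√2*√10) = 0*(2*√5) = 0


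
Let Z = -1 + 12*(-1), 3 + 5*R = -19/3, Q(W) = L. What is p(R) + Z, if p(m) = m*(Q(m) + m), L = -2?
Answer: -1301/225 ≈ -5.7822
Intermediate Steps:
Q(W) = -2
R = -28/15 (R = -⅗ + (-19/3)/5 = -⅗ + (-19*⅓)/5 = -⅗ + (⅕)*(-19/3) = -⅗ - 19/15 = -28/15 ≈ -1.8667)
p(m) = m*(-2 + m)
Z = -13 (Z = -1 - 12 = -13)
p(R) + Z = -28*(-2 - 28/15)/15 - 13 = -28/15*(-58/15) - 13 = 1624/225 - 13 = -1301/225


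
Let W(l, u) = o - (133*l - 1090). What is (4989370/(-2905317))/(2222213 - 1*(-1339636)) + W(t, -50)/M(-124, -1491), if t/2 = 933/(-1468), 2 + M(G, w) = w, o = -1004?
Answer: -1937341840018949269/11340309228979511646 ≈ -0.17084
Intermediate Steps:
M(G, w) = -2 + w
t = -933/734 (t = 2*(933/(-1468)) = 2*(933*(-1/1468)) = 2*(-933/1468) = -933/734 ≈ -1.2711)
W(l, u) = 86 - 133*l (W(l, u) = -1004 - (133*l - 1090) = -1004 - (-1090 + 133*l) = -1004 + (1090 - 133*l) = 86 - 133*l)
(4989370/(-2905317))/(2222213 - 1*(-1339636)) + W(t, -50)/M(-124, -1491) = (4989370/(-2905317))/(2222213 - 1*(-1339636)) + (86 - 133*(-933/734))/(-2 - 1491) = (4989370*(-1/2905317))/(2222213 + 1339636) + (86 + 124089/734)/(-1493) = -4989370/2905317/3561849 + (187213/734)*(-1/1493) = -4989370/2905317*1/3561849 - 187213/1095862 = -4989370/10348300451133 - 187213/1095862 = -1937341840018949269/11340309228979511646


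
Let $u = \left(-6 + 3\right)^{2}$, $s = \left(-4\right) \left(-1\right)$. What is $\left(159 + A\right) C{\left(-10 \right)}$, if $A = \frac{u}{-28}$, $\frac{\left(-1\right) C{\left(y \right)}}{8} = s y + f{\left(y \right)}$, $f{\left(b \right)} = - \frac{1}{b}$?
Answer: $\frac{253251}{5} \approx 50650.0$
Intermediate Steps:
$s = 4$
$C{\left(y \right)} = - 32 y + \frac{8}{y}$ ($C{\left(y \right)} = - 8 \left(4 y - \frac{1}{y}\right) = - 8 \left(- \frac{1}{y} + 4 y\right) = - 32 y + \frac{8}{y}$)
$u = 9$ ($u = \left(-3\right)^{2} = 9$)
$A = - \frac{9}{28}$ ($A = \frac{9}{-28} = 9 \left(- \frac{1}{28}\right) = - \frac{9}{28} \approx -0.32143$)
$\left(159 + A\right) C{\left(-10 \right)} = \left(159 - \frac{9}{28}\right) \left(\left(-32\right) \left(-10\right) + \frac{8}{-10}\right) = \frac{4443 \left(320 + 8 \left(- \frac{1}{10}\right)\right)}{28} = \frac{4443 \left(320 - \frac{4}{5}\right)}{28} = \frac{4443}{28} \cdot \frac{1596}{5} = \frac{253251}{5}$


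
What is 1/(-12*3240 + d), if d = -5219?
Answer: -1/44099 ≈ -2.2676e-5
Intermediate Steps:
1/(-12*3240 + d) = 1/(-12*3240 - 5219) = 1/(-38880 - 5219) = 1/(-44099) = -1/44099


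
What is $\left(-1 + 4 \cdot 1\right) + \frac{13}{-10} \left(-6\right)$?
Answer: $\frac{54}{5} \approx 10.8$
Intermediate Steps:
$\left(-1 + 4 \cdot 1\right) + \frac{13}{-10} \left(-6\right) = \left(-1 + 4\right) + 13 \left(- \frac{1}{10}\right) \left(-6\right) = 3 - - \frac{39}{5} = 3 + \frac{39}{5} = \frac{54}{5}$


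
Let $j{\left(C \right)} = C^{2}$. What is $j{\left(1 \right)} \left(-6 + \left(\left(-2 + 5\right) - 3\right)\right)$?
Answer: $-6$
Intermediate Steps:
$j{\left(1 \right)} \left(-6 + \left(\left(-2 + 5\right) - 3\right)\right) = 1^{2} \left(-6 + \left(\left(-2 + 5\right) - 3\right)\right) = 1 \left(-6 + \left(3 - 3\right)\right) = 1 \left(-6 + 0\right) = 1 \left(-6\right) = -6$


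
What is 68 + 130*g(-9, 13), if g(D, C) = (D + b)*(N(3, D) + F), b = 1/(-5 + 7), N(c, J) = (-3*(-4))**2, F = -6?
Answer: -152422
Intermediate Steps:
N(c, J) = 144 (N(c, J) = 12**2 = 144)
b = 1/2 ≈ 0.50000
g(D, C) = 69 + 138*D (g(D, C) = (D + 1/2)*(144 - 6) = (1/2 + D)*138 = 69 + 138*D)
68 + 130*g(-9, 13) = 68 + 130*(69 + 138*(-9)) = 68 + 130*(69 - 1242) = 68 + 130*(-1173) = 68 - 152490 = -152422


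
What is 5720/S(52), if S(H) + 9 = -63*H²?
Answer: -5720/170361 ≈ -0.033576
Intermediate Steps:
S(H) = -9 - 63*H²
5720/S(52) = 5720/(-9 - 63*52²) = 5720/(-9 - 63*2704) = 5720/(-9 - 170352) = 5720/(-170361) = 5720*(-1/170361) = -5720/170361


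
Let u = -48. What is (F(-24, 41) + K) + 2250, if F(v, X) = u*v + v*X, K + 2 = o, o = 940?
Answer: 3356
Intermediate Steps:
K = 938 (K = -2 + 940 = 938)
F(v, X) = -48*v + X*v (F(v, X) = -48*v + v*X = -48*v + X*v)
(F(-24, 41) + K) + 2250 = (-24*(-48 + 41) + 938) + 2250 = (-24*(-7) + 938) + 2250 = (168 + 938) + 2250 = 1106 + 2250 = 3356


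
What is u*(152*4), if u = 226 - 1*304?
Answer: -47424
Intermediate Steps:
u = -78 (u = 226 - 304 = -78)
u*(152*4) = -11856*4 = -78*608 = -47424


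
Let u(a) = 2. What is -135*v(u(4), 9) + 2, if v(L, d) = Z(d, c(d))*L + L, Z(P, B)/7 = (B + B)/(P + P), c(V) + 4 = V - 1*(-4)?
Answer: -2158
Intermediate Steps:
c(V) = V (c(V) = -4 + (V - 1*(-4)) = -4 + (V + 4) = -4 + (4 + V) = V)
Z(P, B) = 7*B/P (Z(P, B) = 7*((B + B)/(P + P)) = 7*((2*B)/((2*P))) = 7*((2*B)*(1/(2*P))) = 7*(B/P) = 7*B/P)
v(L, d) = 8*L (v(L, d) = (7*d/d)*L + L = 7*L + L = 8*L)
-135*v(u(4), 9) + 2 = -1080*2 + 2 = -135*16 + 2 = -2160 + 2 = -2158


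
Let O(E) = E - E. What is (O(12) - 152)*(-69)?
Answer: 10488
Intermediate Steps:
O(E) = 0
(O(12) - 152)*(-69) = (0 - 152)*(-69) = -152*(-69) = 10488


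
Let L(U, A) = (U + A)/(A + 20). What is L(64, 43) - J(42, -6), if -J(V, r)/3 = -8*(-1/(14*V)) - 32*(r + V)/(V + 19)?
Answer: -1477309/26901 ≈ -54.917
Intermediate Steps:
L(U, A) = (A + U)/(20 + A)
J(V, r) = -12/(7*V) + 96*(V + r)/(19 + V) (J(V, r) = -3*(-8*(-1/(14*V)) - 32*(r + V)/(V + 19)) = -3*(-8*(-1/(14*V)) - 32*(V + r)/(19 + V)) = -3*(-(-4)/(7*V) - 32*(V + r)/(19 + V)) = -3*(4/(7*V) - 32*(V + r)/(19 + V)) = -12/(7*V) + 96*(V + r)/(19 + V))
L(64, 43) - J(42, -6) = (43 + 64)/(20 + 43) - 12*(-19 - 1*42 + 56*42² + 56*42*(-6))/(7*42*(19 + 42)) = 107/63 - 12*(-19 - 42 + 56*1764 - 14112)/(7*42*61) = (1/63)*107 - 12*(-19 - 42 + 98784 - 14112)/(7*42*61) = 107/63 - 12*84611/(7*42*61) = 107/63 - 1*169222/2989 = 107/63 - 169222/2989 = -1477309/26901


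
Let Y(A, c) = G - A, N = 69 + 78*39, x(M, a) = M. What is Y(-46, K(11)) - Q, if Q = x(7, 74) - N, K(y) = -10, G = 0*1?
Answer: 3150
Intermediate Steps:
G = 0
N = 3111 (N = 69 + 3042 = 3111)
Y(A, c) = -A (Y(A, c) = 0 - A = -A)
Q = -3104 (Q = 7 - 1*3111 = 7 - 3111 = -3104)
Y(-46, K(11)) - Q = -1*(-46) - 1*(-3104) = 46 + 3104 = 3150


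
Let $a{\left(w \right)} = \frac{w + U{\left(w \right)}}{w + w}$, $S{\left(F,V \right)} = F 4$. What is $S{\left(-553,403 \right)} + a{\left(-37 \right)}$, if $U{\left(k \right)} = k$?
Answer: $-2211$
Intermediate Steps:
$S{\left(F,V \right)} = 4 F$
$a{\left(w \right)} = 1$ ($a{\left(w \right)} = \frac{w + w}{w + w} = \frac{2 w}{2 w} = 2 w \frac{1}{2 w} = 1$)
$S{\left(-553,403 \right)} + a{\left(-37 \right)} = 4 \left(-553\right) + 1 = -2212 + 1 = -2211$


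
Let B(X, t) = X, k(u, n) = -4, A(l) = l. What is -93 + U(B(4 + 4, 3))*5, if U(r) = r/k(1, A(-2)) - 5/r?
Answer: -849/8 ≈ -106.13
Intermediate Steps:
U(r) = -5/r - r/4 (U(r) = r/(-4) - 5/r = r*(-1/4) - 5/r = -r/4 - 5/r = -5/r - r/4)
-93 + U(B(4 + 4, 3))*5 = -93 + (-5/(4 + 4) - (4 + 4)/4)*5 = -93 + (-5/8 - 1/4*8)*5 = -93 + (-5*1/8 - 2)*5 = -93 + (-5/8 - 2)*5 = -93 - 21/8*5 = -93 - 105/8 = -849/8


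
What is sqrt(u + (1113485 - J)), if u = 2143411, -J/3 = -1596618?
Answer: I*sqrt(1532958) ≈ 1238.1*I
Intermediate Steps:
J = 4789854 (J = -3*(-1596618) = 4789854)
sqrt(u + (1113485 - J)) = sqrt(2143411 + (1113485 - 1*4789854)) = sqrt(2143411 + (1113485 - 4789854)) = sqrt(2143411 - 3676369) = sqrt(-1532958) = I*sqrt(1532958)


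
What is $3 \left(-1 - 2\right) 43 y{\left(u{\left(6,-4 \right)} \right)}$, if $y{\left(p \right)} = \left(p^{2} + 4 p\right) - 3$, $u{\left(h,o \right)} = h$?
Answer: $-22059$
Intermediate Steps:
$y{\left(p \right)} = -3 + p^{2} + 4 p$
$3 \left(-1 - 2\right) 43 y{\left(u{\left(6,-4 \right)} \right)} = 3 \left(-1 - 2\right) 43 \left(-3 + 6^{2} + 4 \cdot 6\right) = 3 \left(-3\right) 43 \left(-3 + 36 + 24\right) = \left(-9\right) 43 \cdot 57 = \left(-387\right) 57 = -22059$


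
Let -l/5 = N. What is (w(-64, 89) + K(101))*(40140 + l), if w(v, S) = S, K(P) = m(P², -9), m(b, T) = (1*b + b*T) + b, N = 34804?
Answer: 9548053840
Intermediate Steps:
m(b, T) = 2*b + T*b (m(b, T) = (b + T*b) + b = 2*b + T*b)
K(P) = -7*P² (K(P) = P²*(2 - 9) = P²*(-7) = -7*P²)
l = -174020 (l = -5*34804 = -174020)
(w(-64, 89) + K(101))*(40140 + l) = (89 - 7*101²)*(40140 - 174020) = (89 - 7*10201)*(-133880) = (89 - 71407)*(-133880) = -71318*(-133880) = 9548053840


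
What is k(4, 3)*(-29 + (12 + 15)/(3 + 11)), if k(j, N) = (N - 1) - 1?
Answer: -379/14 ≈ -27.071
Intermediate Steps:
k(j, N) = -2 + N (k(j, N) = (-1 + N) - 1 = -2 + N)
k(4, 3)*(-29 + (12 + 15)/(3 + 11)) = (-2 + 3)*(-29 + (12 + 15)/(3 + 11)) = 1*(-29 + 27/14) = 1*(-379/14) = -379/14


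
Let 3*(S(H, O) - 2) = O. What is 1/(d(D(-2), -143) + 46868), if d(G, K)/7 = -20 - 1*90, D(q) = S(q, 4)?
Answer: 1/46098 ≈ 2.1693e-5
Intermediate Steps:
S(H, O) = 2 + O/3
D(q) = 10/3 (D(q) = 2 + (1/3)*4 = 2 + 4/3 = 10/3)
d(G, K) = -770 (d(G, K) = 7*(-20 - 1*90) = 7*(-20 - 90) = 7*(-110) = -770)
1/(d(D(-2), -143) + 46868) = 1/(-770 + 46868) = 1/46098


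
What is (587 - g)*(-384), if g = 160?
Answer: -163968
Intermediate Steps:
(587 - g)*(-384) = (587 - 1*160)*(-384) = (587 - 160)*(-384) = 427*(-384) = -163968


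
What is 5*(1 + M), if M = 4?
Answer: 25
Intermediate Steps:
5*(1 + M) = 5*(1 + 4) = 5*5 = 25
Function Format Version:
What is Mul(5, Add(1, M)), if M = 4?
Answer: 25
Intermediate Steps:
Mul(5, Add(1, M)) = Mul(5, Add(1, 4)) = Mul(5, 5) = 25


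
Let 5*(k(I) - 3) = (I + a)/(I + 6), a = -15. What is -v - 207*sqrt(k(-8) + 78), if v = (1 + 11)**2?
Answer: -144 - 1449*sqrt(170)/10 ≈ -2033.3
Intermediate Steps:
v = 144 (v = 12**2 = 144)
k(I) = 3 + (-15 + I)/(5*(6 + I)) (k(I) = 3 + ((I - 15)/(I + 6))/5 = 3 + ((-15 + I)/(6 + I))/5 = 3 + (-15 + I)/(5*(6 + I)))
-v - 207*sqrt(k(-8) + 78) = -1*144 - 207*sqrt((75 + 16*(-8))/(5*(6 - 8)) + 78) = -144 - 207*sqrt((1/5)*(75 - 128)/(-2) + 78) = -144 - 207*sqrt((1/5)*(-1/2)*(-53) + 78) = -144 - 207*sqrt(53/10 + 78) = -144 - 1449*sqrt(170)/10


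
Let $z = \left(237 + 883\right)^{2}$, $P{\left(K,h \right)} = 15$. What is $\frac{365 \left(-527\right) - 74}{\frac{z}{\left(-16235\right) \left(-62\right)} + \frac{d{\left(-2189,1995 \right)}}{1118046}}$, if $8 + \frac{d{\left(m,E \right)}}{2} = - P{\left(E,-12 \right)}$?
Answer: $- \frac{349287053107149}{2261984839} \approx -1.5442 \cdot 10^{5}$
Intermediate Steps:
$z = 1254400$ ($z = 1120^{2} = 1254400$)
$d{\left(m,E \right)} = -46$ ($d{\left(m,E \right)} = -16 + 2 \left(\left(-1\right) 15\right) = -16 + 2 \left(-15\right) = -16 - 30 = -46$)
$\frac{365 \left(-527\right) - 74}{\frac{z}{\left(-16235\right) \left(-62\right)} + \frac{d{\left(-2189,1995 \right)}}{1118046}} = \frac{365 \left(-527\right) - 74}{\frac{1254400}{\left(-16235\right) \left(-62\right)} - \frac{46}{1118046}} = \frac{-192355 + \left(-683 + 609\right)}{\frac{1254400}{1006570} - \frac{23}{559023}} = \frac{-192355 - 74}{1254400 \cdot \frac{1}{1006570} - \frac{23}{559023}} = - \frac{192429}{\frac{125440}{100657} - \frac{23}{559023}} = - \frac{192429}{\frac{2261984839}{1815147681}} = \left(-192429\right) \frac{1815147681}{2261984839} = - \frac{349287053107149}{2261984839}$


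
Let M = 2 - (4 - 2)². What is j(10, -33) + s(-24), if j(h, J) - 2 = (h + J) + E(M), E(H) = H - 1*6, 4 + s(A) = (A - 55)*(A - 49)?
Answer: 5734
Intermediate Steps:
s(A) = -4 + (-55 + A)*(-49 + A) (s(A) = -4 + (A - 55)*(A - 49) = -4 + (-55 + A)*(-49 + A))
M = -2 (M = 2 - 1*2² = 2 - 1*4 = 2 - 4 = -2)
E(H) = -6 + H (E(H) = H - 6 = -6 + H)
j(h, J) = -6 + J + h (j(h, J) = 2 + ((h + J) + (-6 - 2)) = 2 + ((J + h) - 8) = 2 + (-8 + J + h) = -6 + J + h)
j(10, -33) + s(-24) = (-6 - 33 + 10) + (2691 + (-24)² - 104*(-24)) = -29 + (2691 + 576 + 2496) = -29 + 5763 = 5734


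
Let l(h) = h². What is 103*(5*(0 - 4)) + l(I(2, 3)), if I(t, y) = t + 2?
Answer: -2044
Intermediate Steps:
I(t, y) = 2 + t
103*(5*(0 - 4)) + l(I(2, 3)) = 103*(5*(0 - 4)) + (2 + 2)² = 103*(5*(-4)) + 4² = 103*(-20) + 16 = -2060 + 16 = -2044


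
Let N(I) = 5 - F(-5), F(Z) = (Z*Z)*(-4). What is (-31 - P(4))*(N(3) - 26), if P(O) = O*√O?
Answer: -3081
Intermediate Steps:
F(Z) = -4*Z² (F(Z) = Z²*(-4) = -4*Z²)
P(O) = O^(3/2)
N(I) = 105 (N(I) = 5 - (-4)*(-5)² = 5 - (-4)*25 = 5 - 1*(-100) = 5 + 100 = 105)
(-31 - P(4))*(N(3) - 26) = (-31 - 4^(3/2))*(105 - 26) = (-31 - 1*8)*79 = (-31 - 8)*79 = -39*79 = -3081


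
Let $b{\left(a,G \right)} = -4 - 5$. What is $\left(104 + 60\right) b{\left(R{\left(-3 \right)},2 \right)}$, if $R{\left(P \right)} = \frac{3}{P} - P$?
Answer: $-1476$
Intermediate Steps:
$R{\left(P \right)} = - P + \frac{3}{P}$
$b{\left(a,G \right)} = -9$ ($b{\left(a,G \right)} = -4 - 5 = -9$)
$\left(104 + 60\right) b{\left(R{\left(-3 \right)},2 \right)} = \left(104 + 60\right) \left(-9\right) = 164 \left(-9\right) = -1476$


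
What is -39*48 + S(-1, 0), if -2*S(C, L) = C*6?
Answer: -1869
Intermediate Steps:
S(C, L) = -3*C (S(C, L) = -C*6/2 = -3*C)
-39*48 + S(-1, 0) = -39*48 - 3*(-1) = -1872 + 3 = -1869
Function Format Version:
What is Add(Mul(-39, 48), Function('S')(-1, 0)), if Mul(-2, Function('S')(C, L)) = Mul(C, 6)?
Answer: -1869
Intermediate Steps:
Function('S')(C, L) = Mul(-3, C) (Function('S')(C, L) = Mul(Rational(-1, 2), Mul(C, 6)) = Mul(Rational(-1, 2), Mul(6, C)) = Mul(-3, C))
Add(Mul(-39, 48), Function('S')(-1, 0)) = Add(Mul(-39, 48), Mul(-3, -1)) = Add(-1872, 3) = -1869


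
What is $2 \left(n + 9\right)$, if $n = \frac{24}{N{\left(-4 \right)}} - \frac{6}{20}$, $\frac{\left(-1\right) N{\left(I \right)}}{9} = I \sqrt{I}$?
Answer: $\frac{87}{5} - \frac{2 i}{3} \approx 17.4 - 0.66667 i$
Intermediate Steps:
$N{\left(I \right)} = - 9 I^{\frac{3}{2}}$ ($N{\left(I \right)} = - 9 I \sqrt{I} = - 9 I^{\frac{3}{2}}$)
$n = - \frac{3}{10} - \frac{i}{3}$ ($n = \frac{24}{\left(-9\right) \left(-4\right)^{\frac{3}{2}}} - \frac{6}{20} = \frac{24}{\left(-9\right) \left(- 8 i\right)} - \frac{3}{10} = \frac{24}{72 i} - \frac{3}{10} = 24 \left(- \frac{i}{72}\right) - \frac{3}{10} = - \frac{i}{3} - \frac{3}{10} = - \frac{3}{10} - \frac{i}{3} \approx -0.3 - 0.33333 i$)
$2 \left(n + 9\right) = 2 \left(\left(- \frac{3}{10} - \frac{i}{3}\right) + 9\right) = 2 \left(\frac{87}{10} - \frac{i}{3}\right) = \frac{87}{5} - \frac{2 i}{3}$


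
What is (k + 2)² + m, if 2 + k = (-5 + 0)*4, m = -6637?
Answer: -6237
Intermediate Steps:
k = -22 (k = -2 + (-5 + 0)*4 = -2 - 5*4 = -2 - 20 = -22)
(k + 2)² + m = (-22 + 2)² - 6637 = (-20)² - 6637 = 400 - 6637 = -6237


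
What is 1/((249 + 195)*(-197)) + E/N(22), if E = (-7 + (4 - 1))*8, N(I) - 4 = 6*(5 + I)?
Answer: -1399571/7259844 ≈ -0.19278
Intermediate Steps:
N(I) = 34 + 6*I (N(I) = 4 + 6*(5 + I) = 4 + (30 + 6*I) = 34 + 6*I)
E = -32 (E = (-7 + 3)*8 = -4*8 = -32)
1/((249 + 195)*(-197)) + E/N(22) = 1/((249 + 195)*(-197)) - 32/(34 + 6*22) = -1/197/444 - 32/(34 + 132) = (1/444)*(-1/197) - 32/166 = -1/87468 - 32*1/166 = -1/87468 - 16/83 = -1399571/7259844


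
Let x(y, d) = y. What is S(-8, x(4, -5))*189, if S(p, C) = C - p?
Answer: 2268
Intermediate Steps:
S(-8, x(4, -5))*189 = (4 - 1*(-8))*189 = (4 + 8)*189 = 12*189 = 2268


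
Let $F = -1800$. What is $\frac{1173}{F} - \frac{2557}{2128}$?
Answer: $- \frac{295781}{159600} \approx -1.8533$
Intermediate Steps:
$\frac{1173}{F} - \frac{2557}{2128} = \frac{1173}{-1800} - \frac{2557}{2128} = 1173 \left(- \frac{1}{1800}\right) - \frac{2557}{2128} = - \frac{391}{600} - \frac{2557}{2128} = - \frac{295781}{159600}$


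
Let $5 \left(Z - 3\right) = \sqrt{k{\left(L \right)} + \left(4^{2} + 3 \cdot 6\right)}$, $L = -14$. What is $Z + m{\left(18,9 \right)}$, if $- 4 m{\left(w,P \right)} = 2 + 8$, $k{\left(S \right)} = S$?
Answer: $\frac{1}{2} + \frac{2 \sqrt{5}}{5} \approx 1.3944$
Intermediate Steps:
$m{\left(w,P \right)} = - \frac{5}{2}$ ($m{\left(w,P \right)} = - \frac{2 + 8}{4} = \left(- \frac{1}{4}\right) 10 = - \frac{5}{2}$)
$Z = 3 + \frac{2 \sqrt{5}}{5}$ ($Z = 3 + \frac{\sqrt{-14 + \left(4^{2} + 3 \cdot 6\right)}}{5} = 3 + \frac{\sqrt{-14 + \left(16 + 18\right)}}{5} = 3 + \frac{\sqrt{-14 + 34}}{5} = 3 + \frac{\sqrt{20}}{5} = 3 + \frac{2 \sqrt{5}}{5} \approx 3.8944$)
$Z + m{\left(18,9 \right)} = \left(3 + \frac{2 \sqrt{5}}{5}\right) - \frac{5}{2} = \frac{1}{2} + \frac{2 \sqrt{5}}{5}$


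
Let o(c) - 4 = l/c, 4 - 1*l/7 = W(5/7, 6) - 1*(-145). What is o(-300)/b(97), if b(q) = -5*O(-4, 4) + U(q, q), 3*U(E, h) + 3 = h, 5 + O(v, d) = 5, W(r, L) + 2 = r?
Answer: 1089/4700 ≈ 0.23170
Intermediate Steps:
W(r, L) = -2 + r
O(v, d) = 0 (O(v, d) = -5 + 5 = 0)
U(E, h) = -1 + h/3
b(q) = -1 + q/3 (b(q) = -5*0 + (-1 + q/3) = 0 + (-1 + q/3) = -1 + q/3)
l = -978 (l = 28 - 7*((-2 + 5/7) - 1*(-145)) = 28 - 7*((-2 + 5*(⅐)) + 145) = 28 - 7*((-2 + 5/7) + 145) = 28 - 7*(-9/7 + 145) = 28 - 7*1006/7 = 28 - 1006 = -978)
o(c) = 4 - 978/c
o(-300)/b(97) = (4 - 978/(-300))/(-1 + (⅓)*97) = (4 - 978*(-1/300))/(-1 + 97/3) = (4 + 163/50)/(94/3) = (363/50)*(3/94) = 1089/4700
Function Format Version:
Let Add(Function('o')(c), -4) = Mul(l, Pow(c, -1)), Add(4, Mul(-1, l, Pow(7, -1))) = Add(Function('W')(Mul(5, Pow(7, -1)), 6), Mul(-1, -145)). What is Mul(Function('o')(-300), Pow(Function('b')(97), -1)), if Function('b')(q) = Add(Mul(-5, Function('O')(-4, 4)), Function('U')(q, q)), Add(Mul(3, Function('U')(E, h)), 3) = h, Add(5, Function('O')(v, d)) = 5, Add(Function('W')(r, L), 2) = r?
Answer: Rational(1089, 4700) ≈ 0.23170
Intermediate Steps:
Function('W')(r, L) = Add(-2, r)
Function('O')(v, d) = 0 (Function('O')(v, d) = Add(-5, 5) = 0)
Function('U')(E, h) = Add(-1, Mul(Rational(1, 3), h))
Function('b')(q) = Add(-1, Mul(Rational(1, 3), q)) (Function('b')(q) = Add(Mul(-5, 0), Add(-1, Mul(Rational(1, 3), q))) = Add(0, Add(-1, Mul(Rational(1, 3), q))) = Add(-1, Mul(Rational(1, 3), q)))
l = -978 (l = Add(28, Mul(-7, Add(Add(-2, Mul(5, Pow(7, -1))), Mul(-1, -145)))) = Add(28, Mul(-7, Add(Add(-2, Mul(5, Rational(1, 7))), 145))) = Add(28, Mul(-7, Add(Add(-2, Rational(5, 7)), 145))) = Add(28, Mul(-7, Add(Rational(-9, 7), 145))) = Add(28, Mul(-7, Rational(1006, 7))) = Add(28, -1006) = -978)
Function('o')(c) = Add(4, Mul(-978, Pow(c, -1)))
Mul(Function('o')(-300), Pow(Function('b')(97), -1)) = Mul(Add(4, Mul(-978, Pow(-300, -1))), Pow(Add(-1, Mul(Rational(1, 3), 97)), -1)) = Mul(Add(4, Mul(-978, Rational(-1, 300))), Pow(Add(-1, Rational(97, 3)), -1)) = Mul(Add(4, Rational(163, 50)), Pow(Rational(94, 3), -1)) = Mul(Rational(363, 50), Rational(3, 94)) = Rational(1089, 4700)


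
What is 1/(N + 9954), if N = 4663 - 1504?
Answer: 1/13113 ≈ 7.6260e-5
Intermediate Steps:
N = 3159
1/(N + 9954) = 1/(3159 + 9954) = 1/13113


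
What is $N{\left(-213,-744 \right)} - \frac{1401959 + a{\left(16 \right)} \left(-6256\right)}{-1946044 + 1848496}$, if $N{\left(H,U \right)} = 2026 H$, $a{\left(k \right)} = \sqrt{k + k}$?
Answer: $- \frac{42094266865}{97548} - \frac{6256 \sqrt{2}}{24387} \approx -4.3152 \cdot 10^{5}$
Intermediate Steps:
$a{\left(k \right)} = \sqrt{2} \sqrt{k}$ ($a{\left(k \right)} = \sqrt{2 k} = \sqrt{2} \sqrt{k}$)
$N{\left(-213,-744 \right)} - \frac{1401959 + a{\left(16 \right)} \left(-6256\right)}{-1946044 + 1848496} = 2026 \left(-213\right) - \frac{1401959 + \sqrt{2} \sqrt{16} \left(-6256\right)}{-1946044 + 1848496} = -431538 - \frac{1401959 + \sqrt{2} \cdot 4 \left(-6256\right)}{-97548} = -431538 - \left(1401959 + 4 \sqrt{2} \left(-6256\right)\right) \left(- \frac{1}{97548}\right) = -431538 - \left(1401959 - 25024 \sqrt{2}\right) \left(- \frac{1}{97548}\right) = -431538 - \left(- \frac{1401959}{97548} + \frac{6256 \sqrt{2}}{24387}\right) = -431538 + \left(\frac{1401959}{97548} - \frac{6256 \sqrt{2}}{24387}\right) = - \frac{42094266865}{97548} - \frac{6256 \sqrt{2}}{24387}$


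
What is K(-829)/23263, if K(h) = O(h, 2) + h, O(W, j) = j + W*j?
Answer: -2485/23263 ≈ -0.10682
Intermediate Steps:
K(h) = 2 + 3*h (K(h) = 2*(1 + h) + h = (2 + 2*h) + h = 2 + 3*h)
K(-829)/23263 = (2 + 3*(-829))/23263 = (2 - 2487)*(1/23263) = -2485*1/23263 = -2485/23263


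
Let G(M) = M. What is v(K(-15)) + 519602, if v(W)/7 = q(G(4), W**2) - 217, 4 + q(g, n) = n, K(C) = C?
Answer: 519630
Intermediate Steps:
q(g, n) = -4 + n
v(W) = -1547 + 7*W**2 (v(W) = 7*((-4 + W**2) - 217) = 7*(-221 + W**2) = -1547 + 7*W**2)
v(K(-15)) + 519602 = (-1547 + 7*(-15)**2) + 519602 = (-1547 + 7*225) + 519602 = (-1547 + 1575) + 519602 = 28 + 519602 = 519630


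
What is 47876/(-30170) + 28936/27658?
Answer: -112788822/208610465 ≈ -0.54067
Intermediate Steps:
47876/(-30170) + 28936/27658 = 47876*(-1/30170) + 28936*(1/27658) = -23938/15085 + 14468/13829 = -112788822/208610465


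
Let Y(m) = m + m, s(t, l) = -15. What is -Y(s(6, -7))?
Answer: 30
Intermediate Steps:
Y(m) = 2*m
-Y(s(6, -7)) = -2*(-15) = -1*(-30) = 30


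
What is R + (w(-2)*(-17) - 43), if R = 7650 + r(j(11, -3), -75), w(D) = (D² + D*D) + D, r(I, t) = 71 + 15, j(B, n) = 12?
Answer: 7591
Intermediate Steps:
r(I, t) = 86
w(D) = D + 2*D² (w(D) = (D² + D²) + D = 2*D² + D = D + 2*D²)
R = 7736 (R = 7650 + 86 = 7736)
R + (w(-2)*(-17) - 43) = 7736 + (-2*(1 + 2*(-2))*(-17) - 43) = 7736 + (-2*(1 - 4)*(-17) - 43) = 7736 + (-2*(-3)*(-17) - 43) = 7736 + (6*(-17) - 43) = 7736 + (-102 - 43) = 7736 - 145 = 7591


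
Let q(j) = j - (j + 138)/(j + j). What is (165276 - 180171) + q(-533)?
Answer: -16446643/1066 ≈ -15428.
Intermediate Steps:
q(j) = j - (138 + j)/(2*j)
(165276 - 180171) + q(-533) = (165276 - 180171) + (-1/2 - 533 - 69/(-533)) = -14895 + (-1/2 - 533 - 69*(-1/533)) = -14895 + (-1/2 - 533 + 69/533) = -14895 - 568573/1066 = -16446643/1066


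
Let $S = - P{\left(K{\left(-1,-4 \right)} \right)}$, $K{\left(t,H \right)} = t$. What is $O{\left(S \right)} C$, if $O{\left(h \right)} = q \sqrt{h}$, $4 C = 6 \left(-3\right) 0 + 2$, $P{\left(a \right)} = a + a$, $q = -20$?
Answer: $- 10 \sqrt{2} \approx -14.142$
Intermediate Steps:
$P{\left(a \right)} = 2 a$
$C = \frac{1}{2}$ ($C = \frac{6 \left(-3\right) 0 + 2}{4} = \frac{\left(-18\right) 0 + 2}{4} = \frac{0 + 2}{4} = \frac{1}{4} \cdot 2 = \frac{1}{2} \approx 0.5$)
$S = 2$ ($S = - 2 \left(-1\right) = \left(-1\right) \left(-2\right) = 2$)
$O{\left(h \right)} = - 20 \sqrt{h}$
$O{\left(S \right)} C = - 20 \sqrt{2} \cdot \frac{1}{2} = - 10 \sqrt{2}$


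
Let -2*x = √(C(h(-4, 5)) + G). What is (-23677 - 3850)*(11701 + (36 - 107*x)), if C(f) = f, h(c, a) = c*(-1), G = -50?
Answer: -323084399 - 2945389*I*√46/2 ≈ -3.2308e+8 - 9.9883e+6*I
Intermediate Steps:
h(c, a) = -c
x = -I*√46/2 (x = -√(-1*(-4) - 50)/2 = -√(4 - 50)/2 = -I*√46/2 ≈ -3.3912*I)
(-23677 - 3850)*(11701 + (36 - 107*x)) = (-23677 - 3850)*(11701 + (36 - (-107)*I*√46/2)) = -27527*(11701 + (36 + 107*I*√46/2)) = -27527*(11737 + 107*I*√46/2) = -323084399 - 2945389*I*√46/2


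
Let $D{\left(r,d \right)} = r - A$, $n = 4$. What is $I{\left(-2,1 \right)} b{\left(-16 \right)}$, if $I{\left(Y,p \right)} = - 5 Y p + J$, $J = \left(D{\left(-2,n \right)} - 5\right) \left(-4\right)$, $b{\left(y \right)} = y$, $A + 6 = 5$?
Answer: $-544$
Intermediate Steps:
$A = -1$ ($A = -6 + 5 = -1$)
$D{\left(r,d \right)} = 1 + r$ ($D{\left(r,d \right)} = r - -1 = r + 1 = 1 + r$)
$J = 24$ ($J = \left(\left(1 - 2\right) - 5\right) \left(-4\right) = \left(-1 - 5\right) \left(-4\right) = \left(-6\right) \left(-4\right) = 24$)
$I{\left(Y,p \right)} = 24 - 5 Y p$ ($I{\left(Y,p \right)} = - 5 Y p + 24 = 24 - 5 Y p$)
$I{\left(-2,1 \right)} b{\left(-16 \right)} = \left(24 - \left(-10\right) 1\right) \left(-16\right) = \left(24 + 10\right) \left(-16\right) = 34 \left(-16\right) = -544$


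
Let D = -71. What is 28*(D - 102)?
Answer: -4844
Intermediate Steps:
28*(D - 102) = 28*(-71 - 102) = 28*(-173) = -4844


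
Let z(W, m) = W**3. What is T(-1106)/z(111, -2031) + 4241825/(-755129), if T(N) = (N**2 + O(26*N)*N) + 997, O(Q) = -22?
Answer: -131308749370/27911833227 ≈ -4.7044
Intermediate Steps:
T(N) = 997 + N**2 - 22*N (T(N) = (N**2 - 22*N) + 997 = 997 + N**2 - 22*N)
T(-1106)/z(111, -2031) + 4241825/(-755129) = (997 + (-1106)**2 - 22*(-1106))/(111**3) + 4241825/(-755129) = (997 + 1223236 + 24332)/1367631 + 4241825*(-1/755129) = 1248565*(1/1367631) - 4241825/755129 = 33745/36963 - 4241825/755129 = -131308749370/27911833227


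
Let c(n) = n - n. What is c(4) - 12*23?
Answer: -276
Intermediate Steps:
c(n) = 0
c(4) - 12*23 = 0 - 12*23 = 0 - 276 = -276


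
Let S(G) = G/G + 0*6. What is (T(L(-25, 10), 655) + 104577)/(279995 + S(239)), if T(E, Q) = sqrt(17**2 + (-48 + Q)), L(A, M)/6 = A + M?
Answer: 34859/93332 + 2*sqrt(14)/69999 ≈ 0.37360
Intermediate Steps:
L(A, M) = 6*A + 6*M (L(A, M) = 6*(A + M) = 6*A + 6*M)
S(G) = 1 (S(G) = 1 + 0 = 1)
T(E, Q) = sqrt(241 + Q) (T(E, Q) = sqrt(289 + (-48 + Q)) = sqrt(241 + Q))
(T(L(-25, 10), 655) + 104577)/(279995 + S(239)) = (sqrt(241 + 655) + 104577)/(279995 + 1) = (sqrt(896) + 104577)/279996 = (8*sqrt(14) + 104577)*(1/279996) = (104577 + 8*sqrt(14))*(1/279996) = 34859/93332 + 2*sqrt(14)/69999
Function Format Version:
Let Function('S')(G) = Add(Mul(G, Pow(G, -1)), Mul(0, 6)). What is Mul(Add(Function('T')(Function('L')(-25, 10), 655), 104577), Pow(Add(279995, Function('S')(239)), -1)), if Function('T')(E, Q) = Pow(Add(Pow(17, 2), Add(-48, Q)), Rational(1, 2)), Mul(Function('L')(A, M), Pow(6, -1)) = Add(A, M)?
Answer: Add(Rational(34859, 93332), Mul(Rational(2, 69999), Pow(14, Rational(1, 2)))) ≈ 0.37360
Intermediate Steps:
Function('L')(A, M) = Add(Mul(6, A), Mul(6, M)) (Function('L')(A, M) = Mul(6, Add(A, M)) = Add(Mul(6, A), Mul(6, M)))
Function('S')(G) = 1 (Function('S')(G) = Add(1, 0) = 1)
Function('T')(E, Q) = Pow(Add(241, Q), Rational(1, 2)) (Function('T')(E, Q) = Pow(Add(289, Add(-48, Q)), Rational(1, 2)) = Pow(Add(241, Q), Rational(1, 2)))
Mul(Add(Function('T')(Function('L')(-25, 10), 655), 104577), Pow(Add(279995, Function('S')(239)), -1)) = Mul(Add(Pow(Add(241, 655), Rational(1, 2)), 104577), Pow(Add(279995, 1), -1)) = Mul(Add(Pow(896, Rational(1, 2)), 104577), Pow(279996, -1)) = Mul(Add(Mul(8, Pow(14, Rational(1, 2))), 104577), Rational(1, 279996)) = Mul(Add(104577, Mul(8, Pow(14, Rational(1, 2)))), Rational(1, 279996)) = Add(Rational(34859, 93332), Mul(Rational(2, 69999), Pow(14, Rational(1, 2))))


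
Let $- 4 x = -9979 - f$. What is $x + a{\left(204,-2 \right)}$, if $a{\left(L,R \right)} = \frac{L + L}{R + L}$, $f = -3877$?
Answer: $\frac{308559}{202} \approx 1527.5$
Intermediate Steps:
$a{\left(L,R \right)} = \frac{2 L}{L + R}$
$x = \frac{3051}{2}$ ($x = - \frac{-9979 - -3877}{4} = - \frac{-9979 + 3877}{4} = \left(- \frac{1}{4}\right) \left(-6102\right) = \frac{3051}{2} \approx 1525.5$)
$x + a{\left(204,-2 \right)} = \frac{3051}{2} + 2 \cdot 204 \frac{1}{204 - 2} = \frac{3051}{2} + 2 \cdot 204 \cdot \frac{1}{202} = \frac{3051}{2} + \frac{204}{101} = \frac{308559}{202}$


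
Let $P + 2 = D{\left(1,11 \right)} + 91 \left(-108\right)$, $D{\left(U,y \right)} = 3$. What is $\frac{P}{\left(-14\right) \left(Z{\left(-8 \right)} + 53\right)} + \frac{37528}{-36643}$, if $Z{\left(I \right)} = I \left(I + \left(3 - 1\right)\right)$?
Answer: $\frac{307026169}{51813202} \approx 5.9256$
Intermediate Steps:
$P = -9827$ ($P = -2 + \left(3 + 91 \left(-108\right)\right) = -2 + \left(3 - 9828\right) = -2 - 9825 = -9827$)
$Z{\left(I \right)} = I \left(2 + I\right)$ ($Z{\left(I \right)} = I \left(I + 2\right) = I \left(2 + I\right)$)
$\frac{P}{\left(-14\right) \left(Z{\left(-8 \right)} + 53\right)} + \frac{37528}{-36643} = - \frac{9827}{\left(-14\right) \left(- 8 \left(2 - 8\right) + 53\right)} + \frac{37528}{-36643} = - \frac{9827}{\left(-14\right) \left(\left(-8\right) \left(-6\right) + 53\right)} + 37528 \left(- \frac{1}{36643}\right) = - \frac{9827}{\left(-14\right) \left(48 + 53\right)} - \frac{37528}{36643} = - \frac{9827}{\left(-14\right) 101} - \frac{37528}{36643} = - \frac{9827}{-1414} - \frac{37528}{36643} = \left(-9827\right) \left(- \frac{1}{1414}\right) - \frac{37528}{36643} = \frac{9827}{1414} - \frac{37528}{36643} = \frac{307026169}{51813202}$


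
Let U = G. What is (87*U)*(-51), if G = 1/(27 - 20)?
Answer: -4437/7 ≈ -633.86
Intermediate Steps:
G = ⅐ (G = 1/7 = ⅐ ≈ 0.14286)
U = ⅐ ≈ 0.14286
(87*U)*(-51) = (87*(⅐))*(-51) = (87/7)*(-51) = -4437/7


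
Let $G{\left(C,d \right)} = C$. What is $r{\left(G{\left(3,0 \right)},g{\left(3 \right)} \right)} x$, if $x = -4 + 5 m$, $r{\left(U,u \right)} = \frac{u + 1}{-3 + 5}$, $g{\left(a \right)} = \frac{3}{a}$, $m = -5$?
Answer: $-29$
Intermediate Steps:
$r{\left(U,u \right)} = \frac{1}{2} + \frac{u}{2}$ ($r{\left(U,u \right)} = \frac{1 + u}{2} = \left(1 + u\right) \frac{1}{2} = \frac{1}{2} + \frac{u}{2}$)
$x = -29$ ($x = -4 + 5 \left(-5\right) = -4 - 25 = -29$)
$r{\left(G{\left(3,0 \right)},g{\left(3 \right)} \right)} x = \left(\frac{1}{2} + \frac{3 \cdot \frac{1}{3}}{2}\right) \left(-29\right) = \left(\frac{1}{2} + \frac{1}{2} \cdot 1\right) \left(-29\right) = \left(\frac{1}{2} + \frac{1}{2}\right) \left(-29\right) = 1 \left(-29\right) = -29$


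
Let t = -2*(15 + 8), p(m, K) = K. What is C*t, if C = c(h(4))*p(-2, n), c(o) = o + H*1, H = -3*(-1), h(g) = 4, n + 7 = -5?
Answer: 3864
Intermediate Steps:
n = -12 (n = -7 - 5 = -12)
H = 3
c(o) = 3 + o (c(o) = o + 3*1 = o + 3 = 3 + o)
t = -46 (t = -2*23 = -46)
C = -84 (C = (3 + 4)*(-12) = 7*(-12) = -84)
C*t = -84*(-46) = 3864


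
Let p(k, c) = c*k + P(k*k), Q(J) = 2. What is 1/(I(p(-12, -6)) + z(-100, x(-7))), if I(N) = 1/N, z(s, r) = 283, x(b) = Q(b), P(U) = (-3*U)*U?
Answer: 62136/17584487 ≈ 0.0035336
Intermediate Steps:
P(U) = -3*U**2
x(b) = 2
p(k, c) = -3*k**4 + c*k (p(k, c) = c*k - 3*k**4 = -3*k**4 + c*k)
1/(I(p(-12, -6)) + z(-100, x(-7))) = 1/(1/(-12*(-6 - 3*(-12)**3)) + 283) = 1/(1/(-12*(-6 - 3*(-1728))) + 283) = 1/(1/(-12*(-6 + 5184)) + 283) = 1/(1/(-12*5178) + 283) = 1/(1/(-62136) + 283) = 1/(-1/62136 + 283) = 1/(17584487/62136) = 62136/17584487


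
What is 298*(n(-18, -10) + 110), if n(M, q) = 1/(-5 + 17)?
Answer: 196829/6 ≈ 32805.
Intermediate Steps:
n(M, q) = 1/12
298*(n(-18, -10) + 110) = 298*(1/12 + 110) = 298*(1321/12) = 196829/6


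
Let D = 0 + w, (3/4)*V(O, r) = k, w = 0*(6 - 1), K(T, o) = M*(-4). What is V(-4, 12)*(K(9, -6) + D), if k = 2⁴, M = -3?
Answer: 256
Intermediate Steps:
K(T, o) = 12 (K(T, o) = -3*(-4) = 12)
w = 0 (w = 0*5 = 0)
k = 16
V(O, r) = 64/3 (V(O, r) = (4/3)*16 = 64/3)
D = 0 (D = 0 + 0 = 0)
V(-4, 12)*(K(9, -6) + D) = 64*(12 + 0)/3 = (64/3)*12 = 256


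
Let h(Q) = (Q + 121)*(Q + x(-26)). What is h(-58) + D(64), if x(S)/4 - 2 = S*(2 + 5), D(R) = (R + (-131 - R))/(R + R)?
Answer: -6273923/128 ≈ -49015.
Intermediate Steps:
D(R) = -131/(2*R) (D(R) = -131*1/(2*R) = -131/(2*R))
x(S) = 8 + 28*S (x(S) = 8 + 4*(S*(2 + 5)) = 8 + 4*(S*7) = 8 + 4*(7*S) = 8 + 28*S)
h(Q) = (-720 + Q)*(121 + Q) (h(Q) = (Q + 121)*(Q + (8 + 28*(-26))) = (121 + Q)*(Q + (8 - 728)) = (121 + Q)*(Q - 720) = (121 + Q)*(-720 + Q) = (-720 + Q)*(121 + Q))
h(-58) + D(64) = (-87120 + (-58)² - 599*(-58)) - 131/2/64 = (-87120 + 3364 + 34742) - 131/2*1/64 = -49014 - 131/128 = -6273923/128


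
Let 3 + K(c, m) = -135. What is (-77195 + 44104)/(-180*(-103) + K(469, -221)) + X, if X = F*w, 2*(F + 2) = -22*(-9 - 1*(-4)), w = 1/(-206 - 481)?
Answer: -7902941/4214058 ≈ -1.8754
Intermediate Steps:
K(c, m) = -138 (K(c, m) = -3 - 135 = -138)
w = -1/687 (w = 1/(-687) = -1/687 ≈ -0.0014556)
F = 53 (F = -2 + (-22*(-9 - 1*(-4)))/2 = -2 + (-22*(-9 + 4))/2 = -2 + (-22*(-5))/2 = -2 + (½)*110 = -2 + 55 = 53)
X = -53/687 (X = 53*(-1/687) = -53/687 ≈ -0.077147)
(-77195 + 44104)/(-180*(-103) + K(469, -221)) + X = (-77195 + 44104)/(-180*(-103) - 138) - 53/687 = -33091/(18540 - 138) - 53/687 = -33091/18402 - 53/687 = -7902941/4214058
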